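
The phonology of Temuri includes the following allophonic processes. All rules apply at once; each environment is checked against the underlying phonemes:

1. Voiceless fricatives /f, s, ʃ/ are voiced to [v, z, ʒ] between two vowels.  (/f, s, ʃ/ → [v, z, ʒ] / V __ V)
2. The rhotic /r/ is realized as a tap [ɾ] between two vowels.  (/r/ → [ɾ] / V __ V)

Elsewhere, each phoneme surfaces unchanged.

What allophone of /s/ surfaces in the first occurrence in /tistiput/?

[s]

/s/ (between /i/ and /t/) fails the environment for rule 1, so it stays [s].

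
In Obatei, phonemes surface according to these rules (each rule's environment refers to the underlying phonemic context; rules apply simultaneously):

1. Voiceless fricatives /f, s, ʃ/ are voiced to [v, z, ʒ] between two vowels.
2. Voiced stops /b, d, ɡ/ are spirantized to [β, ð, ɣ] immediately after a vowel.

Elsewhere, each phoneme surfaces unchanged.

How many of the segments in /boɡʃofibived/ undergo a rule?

Segments that undergo a rule: /ɡ/ → [ɣ] (rule 2); /f/ → [v] (rule 1); /b/ → [β] (rule 2); /d/ → [ð] (rule 2).
All other segments surface unchanged.

4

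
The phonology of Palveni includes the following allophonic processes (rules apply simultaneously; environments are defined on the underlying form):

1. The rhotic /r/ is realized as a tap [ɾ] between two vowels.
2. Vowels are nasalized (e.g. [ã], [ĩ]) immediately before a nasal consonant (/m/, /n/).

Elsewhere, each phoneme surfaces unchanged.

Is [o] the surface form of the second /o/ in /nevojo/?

Yes

/o/ (word-final): rule 2 targets it, but not before a nasal consonant → unchanged [o].
The actual realization is [o], which matches [o].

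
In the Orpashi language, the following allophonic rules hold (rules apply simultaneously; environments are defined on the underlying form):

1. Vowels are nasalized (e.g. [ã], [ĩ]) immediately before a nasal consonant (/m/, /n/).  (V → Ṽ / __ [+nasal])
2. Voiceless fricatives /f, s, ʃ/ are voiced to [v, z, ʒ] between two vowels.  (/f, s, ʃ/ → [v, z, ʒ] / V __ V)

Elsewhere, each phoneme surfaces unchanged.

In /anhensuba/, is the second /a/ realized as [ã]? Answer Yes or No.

/a/ — word-final; rule 1 does not apply here → [a].
The actual realization is [a], not [ã].

No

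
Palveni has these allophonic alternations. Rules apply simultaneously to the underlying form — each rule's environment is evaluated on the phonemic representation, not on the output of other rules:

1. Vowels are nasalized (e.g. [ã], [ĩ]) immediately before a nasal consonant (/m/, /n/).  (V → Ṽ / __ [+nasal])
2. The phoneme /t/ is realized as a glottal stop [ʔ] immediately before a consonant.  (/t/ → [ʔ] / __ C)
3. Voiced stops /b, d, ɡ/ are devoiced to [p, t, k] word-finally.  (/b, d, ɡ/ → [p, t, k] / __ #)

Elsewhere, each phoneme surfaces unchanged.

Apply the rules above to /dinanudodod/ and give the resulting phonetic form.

[dĩnãnudodot]

/d/ (word-initial): rule 3 targets it, but not word-finally → unchanged [d].
/i/ — between /d/ and /n/, before a nasal consonant — surfaces as [ĩ] (rule 1).
/n/ — not in any rule's target class → [n].
Rule 1 applies to /a/ (between /n/ and /n/: before a nasal consonant) → [ã].
/n/ — not in any rule's target class → [n].
/u/ (between /n/ and /d/) is in the target of rule 1 but the environment (before a nasal consonant) is not met → [u].
/d/ (between /u/ and /o/) fails the environment for rule 3, so it stays [d].
/o/ — between /d/ and /d/; rule 1 does not apply here → [o].
/d/ (between /o/ and /o/) is in the target of rule 3 but the environment (word-finally) is not met → [d].
/o/ (between /d/ and /d/): rule 1 targets it, but not before a nasal consonant → unchanged [o].
/d/ — word-final, word-finally — surfaces as [t] (rule 3).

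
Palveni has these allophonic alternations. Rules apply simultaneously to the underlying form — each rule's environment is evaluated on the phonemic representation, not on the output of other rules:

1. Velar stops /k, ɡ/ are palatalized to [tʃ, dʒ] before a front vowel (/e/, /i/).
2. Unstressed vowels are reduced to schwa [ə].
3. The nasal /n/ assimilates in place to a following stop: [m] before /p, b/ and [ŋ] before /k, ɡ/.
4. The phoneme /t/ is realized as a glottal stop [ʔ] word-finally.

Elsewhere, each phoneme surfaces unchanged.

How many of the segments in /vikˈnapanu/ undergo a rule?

3

Segments that undergo a rule: /i/ → [ə] (rule 2); /a/ → [ə] (rule 2); /u/ → [ə] (rule 2).
All other segments surface unchanged.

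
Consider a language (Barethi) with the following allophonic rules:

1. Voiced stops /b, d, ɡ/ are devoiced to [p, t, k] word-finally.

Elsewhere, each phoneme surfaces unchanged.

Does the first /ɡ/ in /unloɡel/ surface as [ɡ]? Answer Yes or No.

/ɡ/ (between /o/ and /e/) fails the environment for rule 1, so it stays [ɡ].
The actual realization is [ɡ], which matches [ɡ].

Yes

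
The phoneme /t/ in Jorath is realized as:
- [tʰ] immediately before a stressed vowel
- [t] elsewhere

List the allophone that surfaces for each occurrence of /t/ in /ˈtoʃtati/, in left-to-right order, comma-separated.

[tʰ], [t], [t]

Occurrence 1 (position 1): immediately before a stressed vowel → [tʰ].
Occurrence 2 (position 4): no conditioning environment matches → elsewhere allophone [t].
Occurrence 3 (position 6): no conditioning environment matches → elsewhere allophone [t].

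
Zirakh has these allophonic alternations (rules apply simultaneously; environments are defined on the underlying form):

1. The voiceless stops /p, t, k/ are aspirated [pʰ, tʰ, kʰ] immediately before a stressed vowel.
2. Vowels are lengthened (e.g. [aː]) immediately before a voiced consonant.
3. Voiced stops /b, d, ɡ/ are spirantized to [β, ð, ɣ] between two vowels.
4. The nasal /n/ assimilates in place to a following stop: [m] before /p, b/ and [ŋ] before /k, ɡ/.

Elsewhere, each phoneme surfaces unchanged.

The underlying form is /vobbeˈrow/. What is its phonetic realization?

[voːbbeːˈroːw]

/v/ (word-initial): no rule targets it → [v].
/o/ (between /v/ and /b/): before a voiced consonant, so rule 2 applies → [oː].
/b/ (between /o/ and /b/) fails the environment for rule 3, so it stays [b].
/b/ (between /b/ and /e/) is in the target of rule 3 but the environment (between two vowels) is not met → [b].
/e/ — between /b/ and /r/, before a voiced consonant — surfaces as [eː] (rule 2).
/r/ (between /e/ and /o/) is unaffected → [r].
/o/ meets the environment for rule 2 (before a voiced consonant) → [oː].
/w/ stays [w].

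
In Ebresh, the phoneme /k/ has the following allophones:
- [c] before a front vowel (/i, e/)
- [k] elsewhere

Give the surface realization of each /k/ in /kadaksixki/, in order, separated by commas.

Occurrence 1 (position 1): no conditioning environment matches → elsewhere allophone [k].
Occurrence 2 (position 5): no conditioning environment matches → elsewhere allophone [k].
Occurrence 3 (position 9): before a front vowel → [c].

[k], [k], [c]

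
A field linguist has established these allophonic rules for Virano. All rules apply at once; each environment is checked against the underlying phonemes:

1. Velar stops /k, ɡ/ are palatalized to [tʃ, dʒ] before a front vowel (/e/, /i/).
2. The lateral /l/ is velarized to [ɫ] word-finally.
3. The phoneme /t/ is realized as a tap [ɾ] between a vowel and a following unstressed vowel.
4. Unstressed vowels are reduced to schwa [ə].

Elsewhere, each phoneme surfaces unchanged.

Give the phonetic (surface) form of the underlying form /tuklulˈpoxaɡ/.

/t/ (word-initial) is in the target of rule 3 but the environment (between a vowel and a following unstressed vowel) is not met → [t].
/u/ (between /t/ and /k/) occurs in an unstressed syllable → [ə] by rule 4.
/k/ (between /u/ and /l/) fails the environment for rule 1, so it stays [k].
/l/ — between /k/ and /u/; rule 2 does not apply here → [l].
Rule 4 applies to /u/ (between /l/ and /l/: in an unstressed syllable) → [ə].
/l/ — between /u/ and /p/; rule 2 does not apply here → [l].
/p/ — not in any rule's target class → [p].
/o/ (between /p/ and /x/) is in the target of rule 4 but the environment (in an unstressed syllable) is not met → [o].
/x/ (between /o/ and /a/): no rule targets it → [x].
Rule 4 applies to /a/ (between /x/ and /ɡ/: in an unstressed syllable) → [ə].
/ɡ/ (word-final) is in the target of rule 1 but the environment (before a front vowel) is not met → [ɡ].

[təkləlˈpoxəɡ]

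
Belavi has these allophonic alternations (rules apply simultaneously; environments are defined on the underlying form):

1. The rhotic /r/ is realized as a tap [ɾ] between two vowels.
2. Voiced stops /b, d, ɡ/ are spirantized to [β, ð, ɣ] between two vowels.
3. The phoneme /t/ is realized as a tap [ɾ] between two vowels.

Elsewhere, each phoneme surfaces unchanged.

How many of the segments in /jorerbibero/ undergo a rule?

Segments that undergo a rule: /r/ → [ɾ] (rule 1); /b/ → [β] (rule 2); /r/ → [ɾ] (rule 1).
All other segments surface unchanged.

3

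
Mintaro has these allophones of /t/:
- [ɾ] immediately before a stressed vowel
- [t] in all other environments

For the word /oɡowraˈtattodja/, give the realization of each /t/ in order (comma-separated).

[ɾ], [t], [t]

Occurrence 1 (position 7): immediately before a stressed vowel → [ɾ].
Occurrence 2 (position 9): no conditioning environment matches → elsewhere allophone [t].
Occurrence 3 (position 10): no conditioning environment matches → elsewhere allophone [t].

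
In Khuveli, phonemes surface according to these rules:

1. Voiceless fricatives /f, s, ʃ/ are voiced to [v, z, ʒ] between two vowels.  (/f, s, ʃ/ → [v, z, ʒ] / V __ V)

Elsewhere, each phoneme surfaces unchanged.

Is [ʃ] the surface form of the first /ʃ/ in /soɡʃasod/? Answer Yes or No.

Yes

/ʃ/ (between /ɡ/ and /a/): rule 1 targets it, but not between two vowels → unchanged [ʃ].
The actual realization is [ʃ], which matches [ʃ].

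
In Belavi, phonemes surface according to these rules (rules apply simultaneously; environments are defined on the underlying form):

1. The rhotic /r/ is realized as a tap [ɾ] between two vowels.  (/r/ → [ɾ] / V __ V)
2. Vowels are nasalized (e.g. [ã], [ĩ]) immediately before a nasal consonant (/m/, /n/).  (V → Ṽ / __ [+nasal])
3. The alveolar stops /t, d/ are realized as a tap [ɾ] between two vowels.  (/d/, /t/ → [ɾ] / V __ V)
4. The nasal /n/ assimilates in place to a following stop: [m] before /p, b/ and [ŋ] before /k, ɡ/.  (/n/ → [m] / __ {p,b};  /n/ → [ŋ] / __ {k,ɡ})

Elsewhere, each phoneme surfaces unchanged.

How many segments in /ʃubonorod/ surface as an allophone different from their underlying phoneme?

Segments that undergo a rule: /o/ → [õ] (rule 2); /r/ → [ɾ] (rule 1).
All other segments surface unchanged.

2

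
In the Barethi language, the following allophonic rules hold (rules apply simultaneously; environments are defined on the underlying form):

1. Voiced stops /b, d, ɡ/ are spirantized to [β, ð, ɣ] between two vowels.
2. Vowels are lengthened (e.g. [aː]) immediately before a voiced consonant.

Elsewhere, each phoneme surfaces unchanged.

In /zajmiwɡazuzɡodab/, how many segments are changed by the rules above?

7

Segments that undergo a rule: /a/ → [aː] (rule 2); /i/ → [iː] (rule 2); /a/ → [aː] (rule 2); /u/ → [uː] (rule 2); /o/ → [oː] (rule 2); /d/ → [ð] (rule 1); /a/ → [aː] (rule 2).
All other segments surface unchanged.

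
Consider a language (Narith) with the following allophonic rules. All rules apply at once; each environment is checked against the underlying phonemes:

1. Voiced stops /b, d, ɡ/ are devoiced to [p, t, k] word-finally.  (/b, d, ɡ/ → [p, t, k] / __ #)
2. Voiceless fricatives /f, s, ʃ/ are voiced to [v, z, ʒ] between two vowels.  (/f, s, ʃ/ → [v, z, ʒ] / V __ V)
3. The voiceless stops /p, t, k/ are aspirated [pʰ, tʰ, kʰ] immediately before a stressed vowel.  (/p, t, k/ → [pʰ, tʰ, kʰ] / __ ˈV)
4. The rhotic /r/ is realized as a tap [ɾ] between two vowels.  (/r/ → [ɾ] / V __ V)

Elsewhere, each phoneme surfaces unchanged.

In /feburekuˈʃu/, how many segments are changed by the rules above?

2

Segments that undergo a rule: /r/ → [ɾ] (rule 4); /ʃ/ → [ʒ] (rule 2).
All other segments surface unchanged.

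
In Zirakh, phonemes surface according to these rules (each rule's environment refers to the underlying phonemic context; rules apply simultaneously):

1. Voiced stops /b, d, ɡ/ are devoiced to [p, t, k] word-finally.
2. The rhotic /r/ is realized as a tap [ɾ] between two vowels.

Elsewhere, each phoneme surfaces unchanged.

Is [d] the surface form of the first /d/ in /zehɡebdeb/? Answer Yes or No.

Yes

/d/ — between /b/ and /e/; rule 1 does not apply here → [d].
The actual realization is [d], which matches [d].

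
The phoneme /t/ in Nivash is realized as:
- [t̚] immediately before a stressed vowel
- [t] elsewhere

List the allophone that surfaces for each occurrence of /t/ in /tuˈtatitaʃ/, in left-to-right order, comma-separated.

[t], [t̚], [t], [t]

Occurrence 1 (position 1): no conditioning environment matches → elsewhere allophone [t].
Occurrence 2 (position 3): immediately before a stressed vowel → [t̚].
Occurrence 3 (position 5): no conditioning environment matches → elsewhere allophone [t].
Occurrence 4 (position 7): no conditioning environment matches → elsewhere allophone [t].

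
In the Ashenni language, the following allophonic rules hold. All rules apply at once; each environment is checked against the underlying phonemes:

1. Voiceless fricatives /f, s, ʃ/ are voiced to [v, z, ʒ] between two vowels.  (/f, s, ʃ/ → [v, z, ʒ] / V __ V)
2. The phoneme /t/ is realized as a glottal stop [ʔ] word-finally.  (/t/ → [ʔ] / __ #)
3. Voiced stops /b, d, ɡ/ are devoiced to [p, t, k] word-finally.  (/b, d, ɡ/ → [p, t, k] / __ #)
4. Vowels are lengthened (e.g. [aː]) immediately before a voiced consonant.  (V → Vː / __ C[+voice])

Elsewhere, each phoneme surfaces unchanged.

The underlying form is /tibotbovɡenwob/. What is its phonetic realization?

[tiːbotboːvɡeːnwoːp]

/t/ (word-initial): rule 2 targets it, but not word-finally → unchanged [t].
/i/ (between /t/ and /b/): before a voiced consonant, so rule 4 applies → [iː].
/b/ (between /i/ and /o/) fails the environment for rule 3, so it stays [b].
/o/ (between /b/ and /t/): rule 4 targets it, but not before a voiced consonant → unchanged [o].
/t/ (between /o/ and /b/) fails the environment for rule 2, so it stays [t].
/b/ (between /t/ and /o/): rule 3 targets it, but not word-finally → unchanged [b].
/o/ (between /b/ and /v/) occurs before a voiced consonant → [oː] by rule 4.
/v/ (between /o/ and /ɡ/): no rule targets it → [v].
/ɡ/ (between /v/ and /e/) fails the environment for rule 3, so it stays [ɡ].
/e/ meets the environment for rule 4 (before a voiced consonant) → [eː].
/n/ (between /e/ and /w/): no rule targets it → [n].
/w/ (between /n/ and /o/): no rule targets it → [w].
/o/ (between /w/ and /b/) occurs before a voiced consonant → [oː] by rule 4.
/b/ — word-final, word-finally — surfaces as [p] (rule 3).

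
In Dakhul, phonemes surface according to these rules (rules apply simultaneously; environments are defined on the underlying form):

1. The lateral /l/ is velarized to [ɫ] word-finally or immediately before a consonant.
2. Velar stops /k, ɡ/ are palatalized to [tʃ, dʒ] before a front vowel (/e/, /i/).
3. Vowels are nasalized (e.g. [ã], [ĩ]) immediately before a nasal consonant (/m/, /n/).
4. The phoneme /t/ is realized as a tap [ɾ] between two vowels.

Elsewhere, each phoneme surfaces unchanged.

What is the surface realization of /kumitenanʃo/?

/k/ (word-initial): rule 2 targets it, but not before a front vowel → unchanged [k].
/u/ meets the environment for rule 3 (before a nasal consonant) → [ũ].
/i/ (between /m/ and /t/) is in the target of rule 3 but the environment (before a nasal consonant) is not met → [i].
/t/ — between /i/ and /e/, between two vowels — surfaces as [ɾ] (rule 4).
Rule 3 applies to /e/ (between /t/ and /n/: before a nasal consonant) → [ẽ].
/a/ meets the environment for rule 3 (before a nasal consonant) → [ã].
/o/ — word-final; rule 3 does not apply here → [o].

[kũmiɾẽnãnʃo]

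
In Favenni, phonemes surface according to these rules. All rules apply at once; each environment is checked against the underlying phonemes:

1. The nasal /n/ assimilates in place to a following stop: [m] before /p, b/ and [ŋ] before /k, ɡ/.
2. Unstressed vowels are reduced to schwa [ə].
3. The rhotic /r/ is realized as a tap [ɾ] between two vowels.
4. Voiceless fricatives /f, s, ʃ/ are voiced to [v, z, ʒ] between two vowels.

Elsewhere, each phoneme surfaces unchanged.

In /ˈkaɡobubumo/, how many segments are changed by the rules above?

4

Segments that undergo a rule: /o/ → [ə] (rule 2); /u/ → [ə] (rule 2); /u/ → [ə] (rule 2); /o/ → [ə] (rule 2).
All other segments surface unchanged.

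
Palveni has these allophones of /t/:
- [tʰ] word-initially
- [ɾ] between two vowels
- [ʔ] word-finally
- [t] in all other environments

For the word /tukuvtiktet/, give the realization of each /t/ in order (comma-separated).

[tʰ], [t], [t], [ʔ]

Occurrence 1 (position 1): word-initially → [tʰ].
Occurrence 2 (position 6): no conditioning environment matches → elsewhere allophone [t].
Occurrence 3 (position 9): no conditioning environment matches → elsewhere allophone [t].
Occurrence 4 (position 11): word-finally → [ʔ].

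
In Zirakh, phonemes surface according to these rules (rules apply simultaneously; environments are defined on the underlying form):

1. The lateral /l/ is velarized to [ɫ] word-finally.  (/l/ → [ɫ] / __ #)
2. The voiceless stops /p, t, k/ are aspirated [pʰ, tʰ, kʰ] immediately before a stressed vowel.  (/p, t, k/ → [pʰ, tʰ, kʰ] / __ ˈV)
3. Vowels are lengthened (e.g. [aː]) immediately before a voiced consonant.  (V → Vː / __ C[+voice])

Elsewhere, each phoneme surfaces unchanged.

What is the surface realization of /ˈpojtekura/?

/p/ meets the environment for rule 2 (immediately before a stressed vowel) → [pʰ].
/o/ (between /p/ and /j/): before a voiced consonant, so rule 3 applies → [oː].
/j/ stays [j].
/t/ — between /j/ and /e/; rule 2 does not apply here → [t].
/e/ (between /t/ and /k/) fails the environment for rule 3, so it stays [e].
/k/ — between /e/ and /u/; rule 2 does not apply here → [k].
/u/ (between /k/ and /r/): before a voiced consonant, so rule 3 applies → [uː].
/r/ (between /u/ and /a/): no rule targets it → [r].
/a/ (word-final) is in the target of rule 3 but the environment (before a voiced consonant) is not met → [a].

[ˈpʰoːjtekuːra]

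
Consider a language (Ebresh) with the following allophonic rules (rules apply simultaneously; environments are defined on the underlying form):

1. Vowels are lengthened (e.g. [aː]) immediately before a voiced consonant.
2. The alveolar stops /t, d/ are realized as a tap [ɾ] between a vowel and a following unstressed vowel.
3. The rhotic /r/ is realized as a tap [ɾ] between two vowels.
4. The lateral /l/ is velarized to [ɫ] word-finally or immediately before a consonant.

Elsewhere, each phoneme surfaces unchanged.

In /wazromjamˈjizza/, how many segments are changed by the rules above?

4

Segments that undergo a rule: /a/ → [aː] (rule 1); /o/ → [oː] (rule 1); /a/ → [aː] (rule 1); /i/ → [iː] (rule 1).
All other segments surface unchanged.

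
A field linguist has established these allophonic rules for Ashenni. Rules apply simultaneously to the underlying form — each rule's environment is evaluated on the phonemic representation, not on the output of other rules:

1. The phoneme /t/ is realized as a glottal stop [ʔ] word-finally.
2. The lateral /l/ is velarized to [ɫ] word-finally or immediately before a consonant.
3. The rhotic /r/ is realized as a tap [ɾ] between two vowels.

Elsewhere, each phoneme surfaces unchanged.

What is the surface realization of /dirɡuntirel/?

/d/ stays [d].
/i/ stays [i].
/r/ — between /i/ and /ɡ/; rule 3 does not apply here → [r].
/ɡ/ (between /r/ and /u/) is unaffected → [ɡ].
/u/ (between /ɡ/ and /n/): no rule targets it → [u].
/n/ stays [n].
/t/ — between /n/ and /i/; rule 1 does not apply here → [t].
/i/ — not in any rule's target class → [i].
Rule 3 applies to /r/ (between /i/ and /e/: between two vowels) → [ɾ].
/e/ (between /r/ and /l/) is unaffected → [e].
Rule 2 applies to /l/ (word-final: word-finally or immediately before a consonant) → [ɫ].

[dirɡuntiɾeɫ]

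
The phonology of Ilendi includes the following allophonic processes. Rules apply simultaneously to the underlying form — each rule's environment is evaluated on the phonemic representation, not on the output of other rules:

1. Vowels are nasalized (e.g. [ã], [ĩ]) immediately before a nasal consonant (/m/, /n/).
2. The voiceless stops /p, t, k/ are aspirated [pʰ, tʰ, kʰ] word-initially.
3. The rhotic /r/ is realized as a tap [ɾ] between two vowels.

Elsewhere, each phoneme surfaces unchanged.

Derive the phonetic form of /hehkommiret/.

[hehkõmmiɾet]

/e/ (between /h/ and /h/): rule 1 targets it, but not before a nasal consonant → unchanged [e].
/k/ (between /h/ and /o/): rule 2 targets it, but not word-initially → unchanged [k].
/o/ — between /k/ and /m/, before a nasal consonant — surfaces as [õ] (rule 1).
/i/ — between /m/ and /r/; rule 1 does not apply here → [i].
/r/ meets the environment for rule 3 (between two vowels) → [ɾ].
/e/ (between /r/ and /t/) is in the target of rule 1 but the environment (before a nasal consonant) is not met → [e].
/t/ (word-final): rule 2 targets it, but not word-initially → unchanged [t].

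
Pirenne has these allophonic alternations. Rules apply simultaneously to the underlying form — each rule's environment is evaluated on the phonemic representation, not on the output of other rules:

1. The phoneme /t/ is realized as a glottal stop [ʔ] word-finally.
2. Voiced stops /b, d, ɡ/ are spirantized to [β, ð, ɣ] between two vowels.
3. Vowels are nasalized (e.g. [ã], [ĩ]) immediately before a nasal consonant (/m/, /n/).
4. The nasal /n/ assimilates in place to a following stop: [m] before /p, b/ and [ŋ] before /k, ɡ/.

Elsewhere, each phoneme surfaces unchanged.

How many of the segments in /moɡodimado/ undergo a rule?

Segments that undergo a rule: /ɡ/ → [ɣ] (rule 2); /d/ → [ð] (rule 2); /i/ → [ĩ] (rule 3); /d/ → [ð] (rule 2).
All other segments surface unchanged.

4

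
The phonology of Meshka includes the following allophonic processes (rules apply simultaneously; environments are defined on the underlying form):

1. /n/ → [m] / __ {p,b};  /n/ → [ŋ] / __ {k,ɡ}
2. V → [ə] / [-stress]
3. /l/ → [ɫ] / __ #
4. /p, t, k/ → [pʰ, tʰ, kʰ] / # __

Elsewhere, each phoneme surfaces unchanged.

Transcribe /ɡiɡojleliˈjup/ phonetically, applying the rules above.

[ɡəɡəjlələˈjup]

/i/ — between /ɡ/ and /ɡ/, in an unstressed syllable — surfaces as [ə] (rule 2).
/o/ meets the environment for rule 2 (in an unstressed syllable) → [ə].
/l/ (between /j/ and /e/) is in the target of rule 3 but the environment (word-finally) is not met → [l].
/e/ — between /l/ and /l/, in an unstressed syllable — surfaces as [ə] (rule 2).
/l/ (between /e/ and /i/) is in the target of rule 3 but the environment (word-finally) is not met → [l].
/i/ — between /l/ and /j/, in an unstressed syllable — surfaces as [ə] (rule 2).
/u/ (between /j/ and /p/): rule 2 targets it, but not in an unstressed syllable → unchanged [u].
/p/ (word-final) is in the target of rule 4 but the environment (word-initially) is not met → [p].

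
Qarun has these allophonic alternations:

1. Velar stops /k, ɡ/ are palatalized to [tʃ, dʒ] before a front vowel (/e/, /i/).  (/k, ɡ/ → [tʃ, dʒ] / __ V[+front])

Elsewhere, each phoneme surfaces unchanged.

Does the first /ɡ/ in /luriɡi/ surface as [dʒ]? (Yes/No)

/ɡ/ (between /i/ and /i/): before a front vowel, so rule 1 applies → [dʒ].
The actual realization is [dʒ], which matches [dʒ].

Yes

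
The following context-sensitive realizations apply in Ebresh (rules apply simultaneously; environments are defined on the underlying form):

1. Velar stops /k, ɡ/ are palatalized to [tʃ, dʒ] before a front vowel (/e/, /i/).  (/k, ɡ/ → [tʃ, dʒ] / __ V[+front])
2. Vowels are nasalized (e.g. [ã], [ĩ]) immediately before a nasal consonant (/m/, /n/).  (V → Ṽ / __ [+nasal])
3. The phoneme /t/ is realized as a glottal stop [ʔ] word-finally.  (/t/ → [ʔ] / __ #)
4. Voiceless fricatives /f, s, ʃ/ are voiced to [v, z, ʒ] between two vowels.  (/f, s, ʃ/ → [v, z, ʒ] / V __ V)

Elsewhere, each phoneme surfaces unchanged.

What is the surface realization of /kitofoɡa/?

/k/ meets the environment for rule 1 (before a front vowel) → [tʃ].
/i/ (between /k/ and /t/) fails the environment for rule 2, so it stays [i].
/t/ (between /i/ and /o/) is in the target of rule 3 but the environment (word-finally) is not met → [t].
/o/ (between /t/ and /f/) fails the environment for rule 2, so it stays [o].
/f/ (between /o/ and /o/) occurs between two vowels → [v] by rule 4.
/o/ (between /f/ and /ɡ/) fails the environment for rule 2, so it stays [o].
/ɡ/ — between /o/ and /a/; rule 1 does not apply here → [ɡ].
/a/ (word-final) fails the environment for rule 2, so it stays [a].

[tʃitovoɡa]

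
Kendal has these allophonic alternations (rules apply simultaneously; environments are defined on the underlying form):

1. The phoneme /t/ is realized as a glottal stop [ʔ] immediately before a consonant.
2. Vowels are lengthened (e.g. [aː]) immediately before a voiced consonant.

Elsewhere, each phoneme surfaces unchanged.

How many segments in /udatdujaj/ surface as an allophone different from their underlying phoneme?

Segments that undergo a rule: /u/ → [uː] (rule 2); /t/ → [ʔ] (rule 1); /u/ → [uː] (rule 2); /a/ → [aː] (rule 2).
All other segments surface unchanged.

4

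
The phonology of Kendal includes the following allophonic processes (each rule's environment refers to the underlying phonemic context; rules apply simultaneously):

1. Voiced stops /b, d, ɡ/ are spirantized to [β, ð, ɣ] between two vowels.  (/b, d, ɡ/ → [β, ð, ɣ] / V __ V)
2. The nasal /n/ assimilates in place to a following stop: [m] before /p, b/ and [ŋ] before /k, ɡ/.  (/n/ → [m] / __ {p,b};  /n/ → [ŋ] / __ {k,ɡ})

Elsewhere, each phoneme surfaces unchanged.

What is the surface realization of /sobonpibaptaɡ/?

[soβompiβaptaɡ]

/s/ (word-initial): no rule targets it → [s].
/o/ stays [o].
/b/ (between /o/ and /o/): between two vowels, so rule 1 applies → [β].
/o/ — not in any rule's target class → [o].
/n/ meets the environment for rule 2 (before a labial or velar stop) → [m].
/p/ — not in any rule's target class → [p].
/i/ stays [i].
Rule 1 applies to /b/ (between /i/ and /a/: between two vowels) → [β].
/a/ — not in any rule's target class → [a].
/p/ — not in any rule's target class → [p].
/t/ (between /p/ and /a/): no rule targets it → [t].
/a/ (between /t/ and /ɡ/): no rule targets it → [a].
/ɡ/ — word-final; rule 1 does not apply here → [ɡ].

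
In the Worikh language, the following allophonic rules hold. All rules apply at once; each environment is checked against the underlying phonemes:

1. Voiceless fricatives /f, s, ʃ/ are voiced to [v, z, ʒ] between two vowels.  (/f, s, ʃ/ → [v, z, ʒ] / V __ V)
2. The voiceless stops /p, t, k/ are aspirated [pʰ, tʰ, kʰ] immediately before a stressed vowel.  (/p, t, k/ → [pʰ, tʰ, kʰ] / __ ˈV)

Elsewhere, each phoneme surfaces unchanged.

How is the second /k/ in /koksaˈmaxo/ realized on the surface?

/k/ (between /o/ and /s/): rule 2 targets it, but not immediately before a stressed vowel → unchanged [k].

[k]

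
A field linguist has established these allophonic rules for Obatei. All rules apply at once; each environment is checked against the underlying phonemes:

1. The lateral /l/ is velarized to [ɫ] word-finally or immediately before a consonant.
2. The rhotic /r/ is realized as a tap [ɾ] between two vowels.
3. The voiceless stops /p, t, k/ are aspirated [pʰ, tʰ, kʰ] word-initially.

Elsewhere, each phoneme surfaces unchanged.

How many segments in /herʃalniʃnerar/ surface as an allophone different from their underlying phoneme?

Segments that undergo a rule: /l/ → [ɫ] (rule 1); /r/ → [ɾ] (rule 2).
All other segments surface unchanged.

2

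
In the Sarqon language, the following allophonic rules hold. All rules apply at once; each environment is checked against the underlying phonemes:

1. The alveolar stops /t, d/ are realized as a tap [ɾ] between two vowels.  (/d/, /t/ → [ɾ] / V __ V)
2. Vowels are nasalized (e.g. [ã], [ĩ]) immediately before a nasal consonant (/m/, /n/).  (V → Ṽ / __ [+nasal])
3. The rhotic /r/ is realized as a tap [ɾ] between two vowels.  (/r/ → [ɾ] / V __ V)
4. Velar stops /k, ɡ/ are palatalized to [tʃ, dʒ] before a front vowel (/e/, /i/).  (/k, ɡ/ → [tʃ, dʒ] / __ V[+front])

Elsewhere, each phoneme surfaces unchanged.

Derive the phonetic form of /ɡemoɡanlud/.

[dʒẽmoɡãnlud]

/ɡ/ (word-initial): before a front vowel, so rule 4 applies → [dʒ].
/e/ (between /ɡ/ and /m/): before a nasal consonant, so rule 2 applies → [ẽ].
/o/ (between /m/ and /ɡ/): rule 2 targets it, but not before a nasal consonant → unchanged [o].
/ɡ/ — between /o/ and /a/; rule 4 does not apply here → [ɡ].
/a/ (between /ɡ/ and /n/) occurs before a nasal consonant → [ã] by rule 2.
/u/ (between /l/ and /d/) fails the environment for rule 2, so it stays [u].
/d/ (word-final) is in the target of rule 1 but the environment (between two vowels) is not met → [d].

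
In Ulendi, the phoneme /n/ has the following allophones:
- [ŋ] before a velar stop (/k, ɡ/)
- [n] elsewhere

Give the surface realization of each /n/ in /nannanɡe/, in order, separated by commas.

[n], [n], [n], [ŋ]

Occurrence 1 (position 1): no conditioning environment matches → elsewhere allophone [n].
Occurrence 2 (position 3): no conditioning environment matches → elsewhere allophone [n].
Occurrence 3 (position 4): no conditioning environment matches → elsewhere allophone [n].
Occurrence 4 (position 6): before a velar stop → [ŋ].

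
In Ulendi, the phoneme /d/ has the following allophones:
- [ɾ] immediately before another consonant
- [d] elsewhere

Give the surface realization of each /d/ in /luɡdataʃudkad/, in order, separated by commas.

Occurrence 1 (position 4): no conditioning environment matches → elsewhere allophone [d].
Occurrence 2 (position 10): immediately before another consonant → [ɾ].
Occurrence 3 (position 13): no conditioning environment matches → elsewhere allophone [d].

[d], [ɾ], [d]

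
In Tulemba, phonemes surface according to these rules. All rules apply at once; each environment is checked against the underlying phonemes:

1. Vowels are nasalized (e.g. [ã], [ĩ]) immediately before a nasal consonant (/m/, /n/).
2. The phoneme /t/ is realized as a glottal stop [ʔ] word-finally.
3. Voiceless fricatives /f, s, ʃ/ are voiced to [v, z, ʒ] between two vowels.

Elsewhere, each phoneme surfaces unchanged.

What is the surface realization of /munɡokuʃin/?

/m/ stays [m].
/u/ (between /m/ and /n/) occurs before a nasal consonant → [ũ] by rule 1.
/n/ stays [n].
/ɡ/ — not in any rule's target class → [ɡ].
/o/ (between /ɡ/ and /k/) fails the environment for rule 1, so it stays [o].
/k/ (between /o/ and /u/) is unaffected → [k].
/u/ (between /k/ and /ʃ/): rule 1 targets it, but not before a nasal consonant → unchanged [u].
/ʃ/ (between /u/ and /i/): between two vowels, so rule 3 applies → [ʒ].
/i/ (between /ʃ/ and /n/) occurs before a nasal consonant → [ĩ] by rule 1.
/n/ (word-final): no rule targets it → [n].

[mũnɡokuʒĩn]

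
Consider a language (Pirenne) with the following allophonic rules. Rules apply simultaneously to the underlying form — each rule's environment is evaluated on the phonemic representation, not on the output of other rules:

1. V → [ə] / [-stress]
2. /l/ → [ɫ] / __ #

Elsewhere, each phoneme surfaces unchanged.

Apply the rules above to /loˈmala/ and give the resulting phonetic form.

/l/ (word-initial) is in the target of rule 2 but the environment (word-finally) is not met → [l].
/o/ meets the environment for rule 1 (in an unstressed syllable) → [ə].
/m/ — not in any rule's target class → [m].
/a/ (between /m/ and /l/): rule 1 targets it, but not in an unstressed syllable → unchanged [a].
/l/ (between /a/ and /a/) fails the environment for rule 2, so it stays [l].
/a/ (word-final) occurs in an unstressed syllable → [ə] by rule 1.

[ləˈmalə]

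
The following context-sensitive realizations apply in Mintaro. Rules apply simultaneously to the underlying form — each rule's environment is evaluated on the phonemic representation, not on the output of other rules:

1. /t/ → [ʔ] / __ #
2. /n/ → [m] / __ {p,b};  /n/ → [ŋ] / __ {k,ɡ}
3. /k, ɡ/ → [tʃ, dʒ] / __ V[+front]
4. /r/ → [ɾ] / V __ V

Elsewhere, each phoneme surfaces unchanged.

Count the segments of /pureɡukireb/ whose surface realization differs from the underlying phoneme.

3

Segments that undergo a rule: /r/ → [ɾ] (rule 4); /k/ → [tʃ] (rule 3); /r/ → [ɾ] (rule 4).
All other segments surface unchanged.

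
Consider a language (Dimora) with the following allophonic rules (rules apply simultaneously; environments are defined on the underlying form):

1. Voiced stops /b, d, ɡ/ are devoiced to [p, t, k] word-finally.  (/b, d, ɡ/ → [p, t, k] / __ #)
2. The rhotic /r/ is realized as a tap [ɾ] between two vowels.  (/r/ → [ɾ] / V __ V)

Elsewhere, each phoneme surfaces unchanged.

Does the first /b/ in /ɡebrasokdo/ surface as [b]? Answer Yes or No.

Yes

/b/ (between /e/ and /r/): rule 1 targets it, but not word-finally → unchanged [b].
The actual realization is [b], which matches [b].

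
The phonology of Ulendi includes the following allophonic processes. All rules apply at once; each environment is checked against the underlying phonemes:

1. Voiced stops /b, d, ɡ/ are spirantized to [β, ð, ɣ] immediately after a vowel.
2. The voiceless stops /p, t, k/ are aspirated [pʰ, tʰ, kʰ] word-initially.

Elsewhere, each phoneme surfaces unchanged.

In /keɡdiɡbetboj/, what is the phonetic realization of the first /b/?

/b/ (between /ɡ/ and /e/) fails the environment for rule 1, so it stays [b].

[b]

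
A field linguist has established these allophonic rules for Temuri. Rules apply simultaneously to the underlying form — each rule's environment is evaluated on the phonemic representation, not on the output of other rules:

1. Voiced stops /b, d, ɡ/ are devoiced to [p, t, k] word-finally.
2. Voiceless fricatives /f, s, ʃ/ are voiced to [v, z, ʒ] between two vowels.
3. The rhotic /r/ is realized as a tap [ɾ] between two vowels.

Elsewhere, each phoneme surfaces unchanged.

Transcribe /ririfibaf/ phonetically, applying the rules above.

[riɾivibaf]

/r/ — word-initial; rule 3 does not apply here → [r].
/i/ stays [i].
Rule 3 applies to /r/ (between /i/ and /i/: between two vowels) → [ɾ].
/i/ (between /r/ and /f/): no rule targets it → [i].
/f/ (between /i/ and /i/): between two vowels, so rule 2 applies → [v].
/i/ — not in any rule's target class → [i].
/b/ (between /i/ and /a/) fails the environment for rule 1, so it stays [b].
/a/ (between /b/ and /f/) is unaffected → [a].
/f/ (word-final) fails the environment for rule 2, so it stays [f].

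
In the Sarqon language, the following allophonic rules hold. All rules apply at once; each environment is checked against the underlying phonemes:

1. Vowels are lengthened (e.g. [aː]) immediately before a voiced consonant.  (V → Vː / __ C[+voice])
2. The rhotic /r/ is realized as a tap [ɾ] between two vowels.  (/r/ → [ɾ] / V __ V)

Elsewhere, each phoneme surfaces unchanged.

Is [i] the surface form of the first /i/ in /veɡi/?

Yes

/i/ — word-final; rule 1 does not apply here → [i].
The actual realization is [i], which matches [i].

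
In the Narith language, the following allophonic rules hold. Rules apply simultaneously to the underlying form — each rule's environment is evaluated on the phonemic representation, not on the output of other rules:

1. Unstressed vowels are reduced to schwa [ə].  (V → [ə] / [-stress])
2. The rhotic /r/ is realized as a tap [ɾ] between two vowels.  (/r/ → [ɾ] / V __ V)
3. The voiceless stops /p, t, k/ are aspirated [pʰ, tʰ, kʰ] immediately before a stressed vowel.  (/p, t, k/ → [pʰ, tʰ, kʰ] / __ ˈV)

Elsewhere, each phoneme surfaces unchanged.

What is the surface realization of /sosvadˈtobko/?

[səsvədˈtʰobkə]

/s/ stays [s].
/o/ — between /s/ and /s/, in an unstressed syllable — surfaces as [ə] (rule 1).
/s/ (between /o/ and /v/): no rule targets it → [s].
/v/ stays [v].
/a/ (between /v/ and /d/) occurs in an unstressed syllable → [ə] by rule 1.
/d/ — not in any rule's target class → [d].
/t/ (between /d/ and /o/) occurs immediately before a stressed vowel → [tʰ] by rule 3.
/o/ — between /t/ and /b/; rule 1 does not apply here → [o].
/b/ (between /o/ and /k/) is unaffected → [b].
/k/ (between /b/ and /o/): rule 3 targets it, but not immediately before a stressed vowel → unchanged [k].
Rule 1 applies to /o/ (word-final: in an unstressed syllable) → [ə].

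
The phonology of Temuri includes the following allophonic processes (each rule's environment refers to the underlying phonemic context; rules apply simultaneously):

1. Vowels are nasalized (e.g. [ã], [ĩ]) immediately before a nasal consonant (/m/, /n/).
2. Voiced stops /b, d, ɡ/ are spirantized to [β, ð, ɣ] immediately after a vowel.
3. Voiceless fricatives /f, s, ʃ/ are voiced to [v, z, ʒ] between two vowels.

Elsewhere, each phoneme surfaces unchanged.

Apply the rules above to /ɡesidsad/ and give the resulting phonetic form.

[ɡeziðsað]

/ɡ/ (word-initial): rule 2 targets it, but not immediately after a vowel → unchanged [ɡ].
/e/ (between /ɡ/ and /s/) fails the environment for rule 1, so it stays [e].
Rule 3 applies to /s/ (between /e/ and /i/: between two vowels) → [z].
/i/ (between /s/ and /d/) is in the target of rule 1 but the environment (before a nasal consonant) is not met → [i].
/d/ (between /i/ and /s/): immediately after a vowel, so rule 2 applies → [ð].
/s/ (between /d/ and /a/) fails the environment for rule 3, so it stays [s].
/a/ (between /s/ and /d/) fails the environment for rule 1, so it stays [a].
/d/ meets the environment for rule 2 (immediately after a vowel) → [ð].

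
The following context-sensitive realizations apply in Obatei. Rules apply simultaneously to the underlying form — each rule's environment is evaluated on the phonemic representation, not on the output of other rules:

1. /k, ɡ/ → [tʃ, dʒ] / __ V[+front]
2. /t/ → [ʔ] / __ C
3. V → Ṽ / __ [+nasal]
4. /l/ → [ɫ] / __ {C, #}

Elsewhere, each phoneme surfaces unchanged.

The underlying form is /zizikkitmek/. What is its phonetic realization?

[ziziktʃiʔmek]

/z/ — not in any rule's target class → [z].
/i/ (between /z/ and /z/): rule 3 targets it, but not before a nasal consonant → unchanged [i].
/z/ (between /i/ and /i/): no rule targets it → [z].
/i/ (between /z/ and /k/): rule 3 targets it, but not before a nasal consonant → unchanged [i].
/k/ (between /i/ and /k/) fails the environment for rule 1, so it stays [k].
Rule 1 applies to /k/ (between /k/ and /i/: before a front vowel) → [tʃ].
/i/ (between /k/ and /t/) is in the target of rule 3 but the environment (before a nasal consonant) is not met → [i].
/t/ (between /i/ and /m/): immediately before a consonant, so rule 2 applies → [ʔ].
/m/ stays [m].
/e/ (between /m/ and /k/) fails the environment for rule 3, so it stays [e].
/k/ — word-final; rule 1 does not apply here → [k].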